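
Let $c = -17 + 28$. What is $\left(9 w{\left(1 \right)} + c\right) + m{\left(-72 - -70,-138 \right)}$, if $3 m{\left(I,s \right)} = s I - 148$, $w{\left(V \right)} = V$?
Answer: $\frac{188}{3} \approx 62.667$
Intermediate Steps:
$c = 11$
$m{\left(I,s \right)} = - \frac{148}{3} + \frac{I s}{3}$ ($m{\left(I,s \right)} = \frac{s I - 148}{3} = \frac{I s - 148}{3} = \frac{-148 + I s}{3} = - \frac{148}{3} + \frac{I s}{3}$)
$\left(9 w{\left(1 \right)} + c\right) + m{\left(-72 - -70,-138 \right)} = \left(9 \cdot 1 + 11\right) - \left(\frac{148}{3} - \frac{1}{3} \left(-72 - -70\right) \left(-138\right)\right) = \left(9 + 11\right) - \left(\frac{148}{3} - \frac{1}{3} \left(-72 + 70\right) \left(-138\right)\right) = 20 - \left(\frac{148}{3} + \frac{2}{3} \left(-138\right)\right) = 20 + \left(- \frac{148}{3} + 92\right) = 20 + \frac{128}{3} = \frac{188}{3}$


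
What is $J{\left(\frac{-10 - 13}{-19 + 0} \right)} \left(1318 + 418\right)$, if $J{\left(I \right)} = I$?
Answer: $\frac{39928}{19} \approx 2101.5$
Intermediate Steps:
$J{\left(\frac{-10 - 13}{-19 + 0} \right)} \left(1318 + 418\right) = \frac{-10 - 13}{-19 + 0} \left(1318 + 418\right) = - \frac{23}{-19} \cdot 1736 = \left(-23\right) \left(- \frac{1}{19}\right) 1736 = \frac{23}{19} \cdot 1736 = \frac{39928}{19}$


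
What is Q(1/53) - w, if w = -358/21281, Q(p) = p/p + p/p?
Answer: 42920/21281 ≈ 2.0168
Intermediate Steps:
Q(p) = 2 (Q(p) = 1 + 1 = 2)
w = -358/21281 (w = -358*1/21281 = -358/21281 ≈ -0.016823)
Q(1/53) - w = 2 - 1*(-358/21281) = 2 + 358/21281 = 42920/21281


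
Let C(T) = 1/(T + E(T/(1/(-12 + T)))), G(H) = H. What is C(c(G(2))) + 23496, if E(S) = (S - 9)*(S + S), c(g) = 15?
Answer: 76479481/3255 ≈ 23496.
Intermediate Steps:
E(S) = 2*S*(-9 + S) (E(S) = (-9 + S)*(2*S) = 2*S*(-9 + S))
C(T) = 1/(T + 2*T*(-12 + T)*(-9 + T*(-12 + T))) (C(T) = 1/(T + 2*(T/(1/(-12 + T)))*(-9 + T/(1/(-12 + T)))) = 1/(T + 2*(T*(-12 + T))*(-9 + T*(-12 + T))) = 1/(T + 2*T*(-12 + T)*(-9 + T*(-12 + T))))
C(c(G(2))) + 23496 = 1/(15*(1 + 2*(-12 + 15)*(-9 + 15*(-12 + 15)))) + 23496 = 1/(15*(1 + 2*3*(-9 + 15*3))) + 23496 = 1/(15*(1 + 2*3*(-9 + 45))) + 23496 = 1/(15*(1 + 2*3*36)) + 23496 = 1/(15*(1 + 216)) + 23496 = (1/15)/217 + 23496 = (1/15)*(1/217) + 23496 = 1/3255 + 23496 = 76479481/3255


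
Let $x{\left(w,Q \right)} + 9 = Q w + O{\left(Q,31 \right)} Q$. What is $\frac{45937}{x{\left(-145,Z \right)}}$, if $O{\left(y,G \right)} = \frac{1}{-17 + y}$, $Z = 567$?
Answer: $- \frac{25265350}{45222633} \approx -0.55869$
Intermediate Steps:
$x{\left(w,Q \right)} = -9 + Q w + \frac{Q}{-17 + Q}$ ($x{\left(w,Q \right)} = -9 + \left(Q w + \frac{Q}{-17 + Q}\right) = -9 + Q w + \frac{Q}{-17 + Q}$)
$\frac{45937}{x{\left(-145,Z \right)}} = \frac{45937}{\frac{1}{-17 + 567} \left(567 + \left(-17 + 567\right) \left(-9 + 567 \left(-145\right)\right)\right)} = \frac{45937}{\frac{1}{550} \left(567 + 550 \left(-9 - 82215\right)\right)} = \frac{45937}{\frac{1}{550} \left(567 + 550 \left(-82224\right)\right)} = \frac{45937}{\frac{1}{550} \left(567 - 45223200\right)} = \frac{45937}{\frac{1}{550} \left(-45222633\right)} = \frac{45937}{- \frac{45222633}{550}} = 45937 \left(- \frac{550}{45222633}\right) = - \frac{25265350}{45222633}$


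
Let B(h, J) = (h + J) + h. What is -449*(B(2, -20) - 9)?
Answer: 11225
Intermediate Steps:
B(h, J) = J + 2*h (B(h, J) = (J + h) + h = J + 2*h)
-449*(B(2, -20) - 9) = -449*((-20 + 2*2) - 9) = -449*((-20 + 4) - 9) = -449*(-16 - 9) = -449*(-25) = 11225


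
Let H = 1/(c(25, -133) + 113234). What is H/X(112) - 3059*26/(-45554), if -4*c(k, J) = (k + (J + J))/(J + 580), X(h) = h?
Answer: 225437292923627/129121758971548 ≈ 1.7459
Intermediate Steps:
c(k, J) = -(k + 2*J)/(4*(580 + J)) (c(k, J) = -(k + (J + J))/(4*(J + 580)) = -(k + 2*J)/(4*(580 + J)))
H = 1788/202462633 (H = 1/((-1*25 - 2*(-133))/(4*(580 - 133)) + 113234) = 1/((1/4)*(-25 + 266)/447 + 113234) = 1/((1/4)*(1/447)*241 + 113234) = 1/(241/1788 + 113234) = 1/(202462633/1788) = 1788/202462633 ≈ 8.8313e-6)
H/X(112) - 3059*26/(-45554) = (1788/202462633)/112 - 3059*26/(-45554) = (1788/202462633)*(1/112) - 79534*(-1/45554) = 447/5668953724 + 39767/22777 = 225437292923627/129121758971548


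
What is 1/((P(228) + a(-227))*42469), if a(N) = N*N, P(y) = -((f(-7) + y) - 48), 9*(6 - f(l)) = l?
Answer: 9/19624075520 ≈ 4.5862e-10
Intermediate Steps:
f(l) = 6 - l/9
P(y) = 371/9 - y (P(y) = -(((6 - 1/9*(-7)) + y) - 48) = -(((6 + 7/9) + y) - 48) = -((61/9 + y) - 48) = -(-371/9 + y) = 371/9 - y)
a(N) = N**2
1/((P(228) + a(-227))*42469) = 1/(((371/9 - 1*228) + (-227)**2)*42469) = (1/42469)/((371/9 - 228) + 51529) = (1/42469)/(-1681/9 + 51529) = (1/42469)/(462080/9) = (9/462080)*(1/42469) = 9/19624075520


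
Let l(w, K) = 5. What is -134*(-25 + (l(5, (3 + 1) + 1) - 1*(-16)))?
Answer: 536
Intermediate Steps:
-134*(-25 + (l(5, (3 + 1) + 1) - 1*(-16))) = -134*(-25 + (5 - 1*(-16))) = -134*(-25 + (5 + 16)) = -134*(-25 + 21) = -134*(-4) = 536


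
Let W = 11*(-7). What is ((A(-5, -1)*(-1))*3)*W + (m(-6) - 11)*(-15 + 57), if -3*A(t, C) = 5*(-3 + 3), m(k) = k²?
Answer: 1050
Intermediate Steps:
W = -77
A(t, C) = 0 (A(t, C) = -5*(-3 + 3)/3 = -5*0/3 = -⅓*0 = 0)
((A(-5, -1)*(-1))*3)*W + (m(-6) - 11)*(-15 + 57) = ((0*(-1))*3)*(-77) + ((-6)² - 11)*(-15 + 57) = (0*3)*(-77) + (36 - 11)*42 = 0*(-77) + 25*42 = 0 + 1050 = 1050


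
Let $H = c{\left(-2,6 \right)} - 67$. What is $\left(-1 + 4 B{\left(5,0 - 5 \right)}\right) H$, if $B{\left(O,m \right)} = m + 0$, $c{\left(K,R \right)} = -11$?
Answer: $1638$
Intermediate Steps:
$B{\left(O,m \right)} = m$
$H = -78$ ($H = -11 - 67 = -78$)
$\left(-1 + 4 B{\left(5,0 - 5 \right)}\right) H = \left(-1 + 4 \left(0 - 5\right)\right) \left(-78\right) = \left(-1 + 4 \left(-5\right)\right) \left(-78\right) = \left(-1 - 20\right) \left(-78\right) = \left(-21\right) \left(-78\right) = 1638$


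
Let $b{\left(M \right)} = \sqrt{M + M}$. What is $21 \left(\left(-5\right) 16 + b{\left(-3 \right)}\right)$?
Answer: $-1680 + 21 i \sqrt{6} \approx -1680.0 + 51.439 i$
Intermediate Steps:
$b{\left(M \right)} = \sqrt{2} \sqrt{M}$ ($b{\left(M \right)} = \sqrt{2 M} = \sqrt{2} \sqrt{M}$)
$21 \left(\left(-5\right) 16 + b{\left(-3 \right)}\right) = 21 \left(\left(-5\right) 16 + \sqrt{2} \sqrt{-3}\right) = 21 \left(-80 + \sqrt{2} i \sqrt{3}\right) = 21 \left(-80 + i \sqrt{6}\right) = -1680 + 21 i \sqrt{6}$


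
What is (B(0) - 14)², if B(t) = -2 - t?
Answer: 256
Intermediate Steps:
(B(0) - 14)² = ((-2 - 1*0) - 14)² = ((-2 + 0) - 14)² = (-2 - 14)² = (-16)² = 256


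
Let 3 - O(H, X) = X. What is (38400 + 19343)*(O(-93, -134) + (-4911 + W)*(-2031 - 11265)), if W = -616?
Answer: 4243367289847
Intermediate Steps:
O(H, X) = 3 - X
(38400 + 19343)*(O(-93, -134) + (-4911 + W)*(-2031 - 11265)) = (38400 + 19343)*((3 - 1*(-134)) + (-4911 - 616)*(-2031 - 11265)) = 57743*((3 + 134) - 5527*(-13296)) = 57743*(137 + 73486992) = 57743*73487129 = 4243367289847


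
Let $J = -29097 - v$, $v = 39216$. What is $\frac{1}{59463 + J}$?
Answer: $- \frac{1}{8850} \approx -0.00011299$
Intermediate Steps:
$J = -68313$ ($J = -29097 - 39216 = -68313$)
$\frac{1}{59463 + J} = \frac{1}{59463 - 68313} = \frac{1}{-8850} = - \frac{1}{8850}$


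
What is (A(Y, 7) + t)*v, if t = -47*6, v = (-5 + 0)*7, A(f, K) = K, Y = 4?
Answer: 9625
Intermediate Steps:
v = -35 (v = -5*7 = -35)
t = -282
(A(Y, 7) + t)*v = (7 - 282)*(-35) = -275*(-35) = 9625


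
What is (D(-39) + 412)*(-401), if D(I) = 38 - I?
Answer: -196089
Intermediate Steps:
(D(-39) + 412)*(-401) = ((38 - 1*(-39)) + 412)*(-401) = ((38 + 39) + 412)*(-401) = (77 + 412)*(-401) = 489*(-401) = -196089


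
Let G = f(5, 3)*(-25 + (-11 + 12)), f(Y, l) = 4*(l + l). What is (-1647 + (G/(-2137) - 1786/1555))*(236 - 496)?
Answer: 284749901644/664607 ≈ 4.2845e+5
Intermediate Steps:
f(Y, l) = 8*l (f(Y, l) = 4*(2*l) = 8*l)
G = -576 (G = (8*3)*(-25 + (-11 + 12)) = 24*(-25 + 1) = 24*(-24) = -576)
(-1647 + (G/(-2137) - 1786/1555))*(236 - 496) = (-1647 + (-576/(-2137) - 1786/1555))*(236 - 496) = (-1647 + (-576*(-1/2137) - 1786*1/1555))*(-260) = (-1647 + (576/2137 - 1786/1555))*(-260) = (-1647 - 2921002/3323035)*(-260) = -5475959647/3323035*(-260) = 284749901644/664607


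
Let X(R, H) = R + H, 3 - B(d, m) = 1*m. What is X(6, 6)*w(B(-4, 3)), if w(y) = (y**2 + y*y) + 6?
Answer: 72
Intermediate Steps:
B(d, m) = 3 - m
w(y) = 6 + 2*y**2 (w(y) = (y**2 + y**2) + 6 = 2*y**2 + 6 = 6 + 2*y**2)
X(R, H) = H + R
X(6, 6)*w(B(-4, 3)) = (6 + 6)*(6 + 2*(3 - 1*3)**2) = 12*(6 + 2*(3 - 3)**2) = 12*(6 + 2*0**2) = 12*(6 + 2*0) = 12*(6 + 0) = 12*6 = 72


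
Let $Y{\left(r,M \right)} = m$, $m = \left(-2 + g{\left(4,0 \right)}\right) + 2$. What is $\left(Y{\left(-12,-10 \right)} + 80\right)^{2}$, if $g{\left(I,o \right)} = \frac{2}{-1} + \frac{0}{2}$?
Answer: $6084$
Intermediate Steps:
$g{\left(I,o \right)} = -2$ ($g{\left(I,o \right)} = 2 \left(-1\right) + 0 \cdot \frac{1}{2} = -2 + 0 = -2$)
$m = -2$ ($m = \left(-2 - 2\right) + 2 = -4 + 2 = -2$)
$Y{\left(r,M \right)} = -2$
$\left(Y{\left(-12,-10 \right)} + 80\right)^{2} = \left(-2 + 80\right)^{2} = 78^{2} = 6084$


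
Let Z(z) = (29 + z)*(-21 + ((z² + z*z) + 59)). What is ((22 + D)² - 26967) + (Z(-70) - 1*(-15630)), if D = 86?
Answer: -403031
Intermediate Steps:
Z(z) = (29 + z)*(38 + 2*z²) (Z(z) = (29 + z)*(-21 + ((z² + z²) + 59)) = (29 + z)*(-21 + (2*z² + 59)) = (29 + z)*(-21 + (59 + 2*z²)) = (29 + z)*(38 + 2*z²))
((22 + D)² - 26967) + (Z(-70) - 1*(-15630)) = ((22 + 86)² - 26967) + ((1102 + 2*(-70)³ + 38*(-70) + 58*(-70)²) - 1*(-15630)) = (108² - 26967) + ((1102 + 2*(-343000) - 2660 + 58*4900) + 15630) = (11664 - 26967) + ((1102 - 686000 - 2660 + 284200) + 15630) = -15303 + (-403358 + 15630) = -15303 - 387728 = -403031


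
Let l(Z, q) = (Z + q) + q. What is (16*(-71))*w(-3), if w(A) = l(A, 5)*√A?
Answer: -7952*I*√3 ≈ -13773.0*I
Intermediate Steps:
l(Z, q) = Z + 2*q
w(A) = √A*(10 + A) (w(A) = (A + 2*5)*√A = (A + 10)*√A = (10 + A)*√A = √A*(10 + A))
(16*(-71))*w(-3) = (16*(-71))*(√(-3)*(10 - 3)) = -1136*I*√3*7 = -7952*I*√3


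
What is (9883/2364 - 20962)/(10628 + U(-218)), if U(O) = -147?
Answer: -49544285/24777084 ≈ -1.9996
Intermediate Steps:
(9883/2364 - 20962)/(10628 + U(-218)) = (9883/2364 - 20962)/(10628 - 147) = (9883*(1/2364) - 20962)/10481 = (9883/2364 - 20962)*(1/10481) = -49544285/2364*1/10481 = -49544285/24777084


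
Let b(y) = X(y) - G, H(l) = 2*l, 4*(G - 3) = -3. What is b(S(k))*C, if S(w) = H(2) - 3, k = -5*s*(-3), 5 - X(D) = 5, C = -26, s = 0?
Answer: 117/2 ≈ 58.500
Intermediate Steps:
G = 9/4 (G = 3 + (¼)*(-3) = 3 - ¾ = 9/4 ≈ 2.2500)
X(D) = 0 (X(D) = 5 - 1*5 = 5 - 5 = 0)
k = 0 (k = -5*0*(-3) = 0*(-3) = 0)
S(w) = 1 (S(w) = 2*2 - 3 = 4 - 3 = 1)
b(y) = -9/4 (b(y) = 0 - 1*9/4 = 0 - 9/4 = -9/4)
b(S(k))*C = -9/4*(-26) = 117/2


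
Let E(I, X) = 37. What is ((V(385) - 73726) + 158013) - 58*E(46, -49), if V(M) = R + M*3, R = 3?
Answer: 83299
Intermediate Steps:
V(M) = 3 + 3*M (V(M) = 3 + M*3 = 3 + 3*M)
((V(385) - 73726) + 158013) - 58*E(46, -49) = (((3 + 3*385) - 73726) + 158013) - 58*37 = (((3 + 1155) - 73726) + 158013) - 2146 = ((1158 - 73726) + 158013) - 2146 = (-72568 + 158013) - 2146 = 85445 - 2146 = 83299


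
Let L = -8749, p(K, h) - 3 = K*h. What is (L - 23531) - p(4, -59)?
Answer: -32047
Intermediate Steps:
p(K, h) = 3 + K*h
(L - 23531) - p(4, -59) = (-8749 - 23531) - (3 + 4*(-59)) = -32280 - (3 - 236) = -32280 - 1*(-233) = -32280 + 233 = -32047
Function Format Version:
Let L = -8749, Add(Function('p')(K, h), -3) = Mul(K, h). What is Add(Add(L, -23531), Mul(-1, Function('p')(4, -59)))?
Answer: -32047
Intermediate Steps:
Function('p')(K, h) = Add(3, Mul(K, h))
Add(Add(L, -23531), Mul(-1, Function('p')(4, -59))) = Add(Add(-8749, -23531), Mul(-1, Add(3, Mul(4, -59)))) = Add(-32280, Mul(-1, Add(3, -236))) = Add(-32280, Mul(-1, -233)) = Add(-32280, 233) = -32047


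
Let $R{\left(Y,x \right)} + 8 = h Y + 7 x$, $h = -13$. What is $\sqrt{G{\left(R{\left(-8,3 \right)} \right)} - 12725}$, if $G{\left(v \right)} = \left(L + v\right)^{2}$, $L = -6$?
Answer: $2 i \sqrt{101} \approx 20.1 i$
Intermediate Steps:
$R{\left(Y,x \right)} = -8 - 13 Y + 7 x$ ($R{\left(Y,x \right)} = -8 - \left(- 7 x + 13 Y\right) = -8 - 13 Y + 7 x$)
$G{\left(v \right)} = \left(-6 + v\right)^{2}$
$\sqrt{G{\left(R{\left(-8,3 \right)} \right)} - 12725} = \sqrt{\left(-6 - -117\right)^{2} - 12725} = \sqrt{\left(-6 + \left(-8 + 104 + 21\right)\right)^{2} - 12725} = \sqrt{\left(-6 + 117\right)^{2} - 12725} = \sqrt{111^{2} - 12725} = \sqrt{12321 - 12725} = \sqrt{-404} = 2 i \sqrt{101}$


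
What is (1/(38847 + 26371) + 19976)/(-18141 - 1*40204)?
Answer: -1302794769/3805144210 ≈ -0.34238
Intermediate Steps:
(1/(38847 + 26371) + 19976)/(-18141 - 1*40204) = (1/65218 + 19976)/(-18141 - 40204) = (1/65218 + 19976)/(-58345) = (1302794769/65218)*(-1/58345) = -1302794769/3805144210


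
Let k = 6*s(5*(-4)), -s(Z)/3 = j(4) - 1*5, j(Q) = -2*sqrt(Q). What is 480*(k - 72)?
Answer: 43200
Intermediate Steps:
s(Z) = 27 (s(Z) = -3*(-2*sqrt(4) - 1*5) = -3*(-2*2 - 5) = -3*(-4 - 5) = -3*(-9) = 27)
k = 162 (k = 6*27 = 162)
480*(k - 72) = 480*(162 - 72) = 480*90 = 43200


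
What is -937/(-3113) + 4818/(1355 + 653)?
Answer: 8439965/3125452 ≈ 2.7004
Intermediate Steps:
-937/(-3113) + 4818/(1355 + 653) = -937*(-1/3113) + 4818/2008 = 937/3113 + 4818*(1/2008) = 937/3113 + 2409/1004 = 8439965/3125452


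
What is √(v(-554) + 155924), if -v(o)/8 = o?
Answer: 2*√40089 ≈ 400.44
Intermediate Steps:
v(o) = -8*o
√(v(-554) + 155924) = √(-8*(-554) + 155924) = √(4432 + 155924) = √160356 = 2*√40089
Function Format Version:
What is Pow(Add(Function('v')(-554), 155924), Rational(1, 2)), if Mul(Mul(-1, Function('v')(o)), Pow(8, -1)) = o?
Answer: Mul(2, Pow(40089, Rational(1, 2))) ≈ 400.44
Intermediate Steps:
Function('v')(o) = Mul(-8, o)
Pow(Add(Function('v')(-554), 155924), Rational(1, 2)) = Pow(Add(Mul(-8, -554), 155924), Rational(1, 2)) = Pow(Add(4432, 155924), Rational(1, 2)) = Pow(160356, Rational(1, 2)) = Mul(2, Pow(40089, Rational(1, 2)))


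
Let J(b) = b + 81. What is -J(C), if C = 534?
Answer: -615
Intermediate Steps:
J(b) = 81 + b
-J(C) = -(81 + 534) = -1*615 = -615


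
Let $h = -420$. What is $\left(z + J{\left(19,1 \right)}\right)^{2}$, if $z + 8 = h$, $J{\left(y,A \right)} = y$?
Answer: $167281$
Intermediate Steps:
$z = -428$ ($z = -8 - 420 = -428$)
$\left(z + J{\left(19,1 \right)}\right)^{2} = \left(-428 + 19\right)^{2} = \left(-409\right)^{2} = 167281$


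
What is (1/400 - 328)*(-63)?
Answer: 8265537/400 ≈ 20664.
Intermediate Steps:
(1/400 - 328)*(-63) = -131199/400*(-63) = 8265537/400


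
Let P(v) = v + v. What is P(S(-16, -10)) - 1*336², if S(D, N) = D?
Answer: -112928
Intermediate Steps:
P(v) = 2*v
P(S(-16, -10)) - 1*336² = 2*(-16) - 1*336² = -32 - 1*112896 = -32 - 112896 = -112928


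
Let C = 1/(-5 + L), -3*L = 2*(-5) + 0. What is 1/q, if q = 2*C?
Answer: -5/6 ≈ -0.83333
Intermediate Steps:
L = 10/3 (L = -(2*(-5) + 0)/3 = -(-10 + 0)/3 = -1/3*(-10) = 10/3 ≈ 3.3333)
C = -3/5 (C = 1/(-5 + 10/3) = 1/(-5/3) = -3/5 ≈ -0.60000)
q = -6/5 (q = 2*(-3/5) = -6/5 ≈ -1.2000)
1/q = 1/(-6/5) = -5/6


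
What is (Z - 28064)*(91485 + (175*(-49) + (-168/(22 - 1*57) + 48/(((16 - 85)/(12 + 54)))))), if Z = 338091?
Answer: 2954533127894/115 ≈ 2.5692e+10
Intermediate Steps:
(Z - 28064)*(91485 + (175*(-49) + (-168/(22 - 1*57) + 48/(((16 - 85)/(12 + 54)))))) = (338091 - 28064)*(91485 + (175*(-49) + (-168/(22 - 1*57) + 48/(((16 - 85)/(12 + 54)))))) = 310027*(91485 + (-8575 + (-168/(22 - 57) + 48/((-69/66))))) = 310027*(91485 + (-8575 + (-168/(-35) + 48/((-69*1/66))))) = 310027*(91485 + (-8575 + (-168*(-1/35) + 48/(-23/22)))) = 310027*(91485 + (-8575 + (24/5 + 48*(-22/23)))) = 310027*(91485 + (-8575 + (24/5 - 1056/23))) = 310027*(91485 + (-8575 - 4728/115)) = 310027*(91485 - 990853/115) = 310027*(9529922/115) = 2954533127894/115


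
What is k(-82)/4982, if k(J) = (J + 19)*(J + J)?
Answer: 5166/2491 ≈ 2.0739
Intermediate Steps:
k(J) = 2*J*(19 + J) (k(J) = (19 + J)*(2*J) = 2*J*(19 + J))
k(-82)/4982 = (2*(-82)*(19 - 82))/4982 = (2*(-82)*(-63))*(1/4982) = 10332*(1/4982) = 5166/2491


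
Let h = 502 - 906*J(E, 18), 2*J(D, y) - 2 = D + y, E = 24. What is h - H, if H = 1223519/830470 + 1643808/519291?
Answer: -2793765580291963/143751865590 ≈ -19435.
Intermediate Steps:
J(D, y) = 1 + D/2 + y/2 (J(D, y) = 1 + (D + y)/2 = 1 + (D/2 + y/2) = 1 + D/2 + y/2)
h = -19430 (h = 502 - 906*(1 + (1/2)*24 + (1/2)*18) = 502 - 906*(1 + 12 + 9) = 502 - 906*22 = 502 - 19932 = -19430)
H = 666831878263/143751865590 (H = 1223519*(1/830470) + 1643808*(1/519291) = 1223519/830470 + 547936/173097 = 666831878263/143751865590 ≈ 4.6388)
h - H = -19430 - 1*666831878263/143751865590 = -19430 - 666831878263/143751865590 = -2793765580291963/143751865590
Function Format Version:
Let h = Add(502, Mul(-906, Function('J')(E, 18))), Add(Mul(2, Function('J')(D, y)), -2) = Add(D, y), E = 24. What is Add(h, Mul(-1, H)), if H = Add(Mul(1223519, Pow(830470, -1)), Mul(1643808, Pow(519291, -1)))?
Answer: Rational(-2793765580291963, 143751865590) ≈ -19435.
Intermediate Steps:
Function('J')(D, y) = Add(1, Mul(Rational(1, 2), D), Mul(Rational(1, 2), y)) (Function('J')(D, y) = Add(1, Mul(Rational(1, 2), Add(D, y))) = Add(1, Add(Mul(Rational(1, 2), D), Mul(Rational(1, 2), y))) = Add(1, Mul(Rational(1, 2), D), Mul(Rational(1, 2), y)))
h = -19430 (h = Add(502, Mul(-906, Add(1, Mul(Rational(1, 2), 24), Mul(Rational(1, 2), 18)))) = Add(502, Mul(-906, Add(1, 12, 9))) = Add(502, Mul(-906, 22)) = Add(502, -19932) = -19430)
H = Rational(666831878263, 143751865590) (H = Add(Mul(1223519, Rational(1, 830470)), Mul(1643808, Rational(1, 519291))) = Add(Rational(1223519, 830470), Rational(547936, 173097)) = Rational(666831878263, 143751865590) ≈ 4.6388)
Add(h, Mul(-1, H)) = Add(-19430, Mul(-1, Rational(666831878263, 143751865590))) = Add(-19430, Rational(-666831878263, 143751865590)) = Rational(-2793765580291963, 143751865590)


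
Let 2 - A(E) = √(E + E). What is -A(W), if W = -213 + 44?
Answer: -2 + 13*I*√2 ≈ -2.0 + 18.385*I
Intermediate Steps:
W = -169
A(E) = 2 - √2*√E (A(E) = 2 - √(E + E) = 2 - √(2*E) = 2 - √2*√E)
-A(W) = -(2 - √2*√(-169)) = -(2 - √2*13*I) = -(2 - 13*I*√2) = -2 + 13*I*√2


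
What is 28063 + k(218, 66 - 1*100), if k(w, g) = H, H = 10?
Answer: 28073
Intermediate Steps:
k(w, g) = 10
28063 + k(218, 66 - 1*100) = 28063 + 10 = 28073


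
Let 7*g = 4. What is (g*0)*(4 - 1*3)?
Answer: 0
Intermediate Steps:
g = 4/7 (g = (1/7)*4 = 4/7 ≈ 0.57143)
(g*0)*(4 - 1*3) = ((4/7)*0)*(4 - 1*3) = 0*(4 - 3) = 0*1 = 0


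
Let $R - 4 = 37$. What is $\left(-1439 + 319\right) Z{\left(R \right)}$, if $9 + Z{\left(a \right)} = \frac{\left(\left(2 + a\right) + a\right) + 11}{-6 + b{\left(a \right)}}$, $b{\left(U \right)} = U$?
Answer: $7040$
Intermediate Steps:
$R = 41$ ($R = 4 + 37 = 41$)
$Z{\left(a \right)} = -9 + \frac{13 + 2 a}{-6 + a}$ ($Z{\left(a \right)} = -9 + \frac{\left(\left(2 + a\right) + a\right) + 11}{-6 + a} = -9 + \frac{\left(2 + 2 a\right) + 11}{-6 + a} = -9 + \frac{13 + 2 a}{-6 + a}$)
$\left(-1439 + 319\right) Z{\left(R \right)} = \left(-1439 + 319\right) \frac{67 - 287}{-6 + 41} = - 1120 \frac{67 - 287}{35} = - 1120 \cdot \frac{1}{35} \left(-220\right) = \left(-1120\right) \left(- \frac{44}{7}\right) = 7040$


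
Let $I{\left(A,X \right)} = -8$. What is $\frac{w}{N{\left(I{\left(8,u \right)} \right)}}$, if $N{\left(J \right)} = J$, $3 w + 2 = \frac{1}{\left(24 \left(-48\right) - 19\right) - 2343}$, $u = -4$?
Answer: $\frac{2343}{28112} \approx 0.083345$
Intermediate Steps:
$w = - \frac{2343}{3514}$ ($w = - \frac{2}{3} + \frac{1}{3 \left(\left(24 \left(-48\right) - 19\right) - 2343\right)} = - \frac{2}{3} + \frac{1}{3 \left(\left(-1152 - 19\right) - 2343\right)} = - \frac{2}{3} + \frac{1}{3 \left(-1171 - 2343\right)} = - \frac{2}{3} + \frac{1}{3 \left(-3514\right)} = - \frac{2}{3} + \frac{1}{3} \left(- \frac{1}{3514}\right) = - \frac{2}{3} - \frac{1}{10542} = - \frac{2343}{3514} \approx -0.66676$)
$\frac{w}{N{\left(I{\left(8,u \right)} \right)}} = - \frac{2343}{3514 \left(-8\right)} = \left(- \frac{2343}{3514}\right) \left(- \frac{1}{8}\right) = \frac{2343}{28112}$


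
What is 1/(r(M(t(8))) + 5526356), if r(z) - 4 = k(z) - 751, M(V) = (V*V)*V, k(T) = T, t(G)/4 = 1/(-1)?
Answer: 1/5525545 ≈ 1.8098e-7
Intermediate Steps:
t(G) = -4 (t(G) = 4/(-1) = 4*(-1) = -4)
M(V) = V³ (M(V) = V²*V = V³)
r(z) = -747 + z (r(z) = 4 + (z - 751) = 4 + (-751 + z) = -747 + z)
1/(r(M(t(8))) + 5526356) = 1/((-747 + (-4)³) + 5526356) = 1/((-747 - 64) + 5526356) = 1/(-811 + 5526356) = 1/5525545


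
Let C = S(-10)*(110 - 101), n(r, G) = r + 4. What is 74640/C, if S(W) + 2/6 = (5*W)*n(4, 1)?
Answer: -24880/1201 ≈ -20.716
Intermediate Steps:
n(r, G) = 4 + r
S(W) = -⅓ + 40*W (S(W) = -⅓ + (5*W)*(4 + 4) = -⅓ + (5*W)*8 = -⅓ + 40*W)
C = -3603 (C = (-⅓ + 40*(-10))*(110 - 101) = (-⅓ - 400)*9 = -1201/3*9 = -3603)
74640/C = 74640/(-3603) = 74640*(-1/3603) = -24880/1201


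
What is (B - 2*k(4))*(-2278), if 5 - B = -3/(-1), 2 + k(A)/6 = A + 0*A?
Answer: 50116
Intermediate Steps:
k(A) = -12 + 6*A (k(A) = -12 + 6*(A + 0*A) = -12 + 6*(A + 0) = -12 + 6*A)
B = 2 (B = 5 - (-3)/(-1) = 5 - (-3)*(-1) = 5 - 1*3 = 5 - 3 = 2)
(B - 2*k(4))*(-2278) = (2 - 2*(-12 + 6*4))*(-2278) = (2 - 2*(-12 + 24))*(-2278) = (2 - 2*12)*(-2278) = (2 - 24)*(-2278) = -22*(-2278) = 50116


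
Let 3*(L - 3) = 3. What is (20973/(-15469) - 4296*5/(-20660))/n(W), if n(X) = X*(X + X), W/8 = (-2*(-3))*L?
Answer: -561267/130903875584 ≈ -4.2876e-6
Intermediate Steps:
L = 4 (L = 3 + (⅓)*3 = 3 + 1 = 4)
W = 192 (W = 8*(-2*(-3)*4) = 8*(6*4) = 8*24 = 192)
n(X) = 2*X² (n(X) = X*(2*X) = 2*X²)
(20973/(-15469) - 4296*5/(-20660))/n(W) = (20973/(-15469) - 4296*5/(-20660))/((2*192²)) = (20973*(-1/15469) - 21480*(-1/20660))/((2*36864)) = (-20973/15469 + 1074/1033)/73728 = -5051403/15979477*1/73728 = -561267/130903875584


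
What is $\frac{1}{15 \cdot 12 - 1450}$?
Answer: $- \frac{1}{1270} \approx -0.0007874$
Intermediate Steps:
$\frac{1}{15 \cdot 12 - 1450} = \frac{1}{180 - 1450} = \frac{1}{-1270} = - \frac{1}{1270}$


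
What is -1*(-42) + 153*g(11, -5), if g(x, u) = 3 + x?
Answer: 2184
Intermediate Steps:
-1*(-42) + 153*g(11, -5) = -1*(-42) + 153*(3 + 11) = 42 + 153*14 = 42 + 2142 = 2184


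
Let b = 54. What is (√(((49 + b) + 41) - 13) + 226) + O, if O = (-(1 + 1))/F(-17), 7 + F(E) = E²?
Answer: 31865/141 + √131 ≈ 237.44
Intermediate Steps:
F(E) = -7 + E²
O = -1/141 (O = (-(1 + 1))/(-7 + (-17)²) = (-1*2)/(-7 + 289) = -2/282 = -2*1/282 = -1/141 ≈ -0.0070922)
(√(((49 + b) + 41) - 13) + 226) + O = (√(((49 + 54) + 41) - 13) + 226) - 1/141 = (√((103 + 41) - 13) + 226) - 1/141 = (√(144 - 13) + 226) - 1/141 = (√131 + 226) - 1/141 = (226 + √131) - 1/141 = 31865/141 + √131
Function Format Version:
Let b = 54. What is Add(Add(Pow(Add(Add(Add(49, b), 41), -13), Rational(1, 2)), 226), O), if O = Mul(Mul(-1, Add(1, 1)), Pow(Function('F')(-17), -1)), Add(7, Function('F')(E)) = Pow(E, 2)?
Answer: Add(Rational(31865, 141), Pow(131, Rational(1, 2))) ≈ 237.44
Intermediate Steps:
Function('F')(E) = Add(-7, Pow(E, 2))
O = Rational(-1, 141) (O = Mul(Mul(-1, Add(1, 1)), Pow(Add(-7, Pow(-17, 2)), -1)) = Mul(Mul(-1, 2), Pow(Add(-7, 289), -1)) = Mul(-2, Pow(282, -1)) = Mul(-2, Rational(1, 282)) = Rational(-1, 141) ≈ -0.0070922)
Add(Add(Pow(Add(Add(Add(49, b), 41), -13), Rational(1, 2)), 226), O) = Add(Add(Pow(Add(Add(Add(49, 54), 41), -13), Rational(1, 2)), 226), Rational(-1, 141)) = Add(Add(Pow(Add(Add(103, 41), -13), Rational(1, 2)), 226), Rational(-1, 141)) = Add(Add(Pow(Add(144, -13), Rational(1, 2)), 226), Rational(-1, 141)) = Add(Add(Pow(131, Rational(1, 2)), 226), Rational(-1, 141)) = Add(Add(226, Pow(131, Rational(1, 2))), Rational(-1, 141)) = Add(Rational(31865, 141), Pow(131, Rational(1, 2)))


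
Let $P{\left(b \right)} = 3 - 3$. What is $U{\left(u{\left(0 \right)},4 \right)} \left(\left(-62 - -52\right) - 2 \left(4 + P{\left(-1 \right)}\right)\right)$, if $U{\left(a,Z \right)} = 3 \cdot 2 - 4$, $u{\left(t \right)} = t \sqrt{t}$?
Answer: $-36$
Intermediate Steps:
$P{\left(b \right)} = 0$ ($P{\left(b \right)} = 3 - 3 = 0$)
$u{\left(t \right)} = t^{\frac{3}{2}}$
$U{\left(a,Z \right)} = 2$ ($U{\left(a,Z \right)} = 6 - 4 = 2$)
$U{\left(u{\left(0 \right)},4 \right)} \left(\left(-62 - -52\right) - 2 \left(4 + P{\left(-1 \right)}\right)\right) = 2 \left(\left(-62 - -52\right) - 2 \left(4 + 0\right)\right) = 2 \left(\left(-62 + 52\right) - 8\right) = 2 \left(-10 - 8\right) = 2 \left(-18\right) = -36$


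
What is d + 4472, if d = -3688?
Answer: 784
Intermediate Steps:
d + 4472 = -3688 + 4472 = 784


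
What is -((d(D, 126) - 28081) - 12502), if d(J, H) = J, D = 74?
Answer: 40509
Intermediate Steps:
-((d(D, 126) - 28081) - 12502) = -((74 - 28081) - 12502) = -(-28007 - 12502) = -1*(-40509) = 40509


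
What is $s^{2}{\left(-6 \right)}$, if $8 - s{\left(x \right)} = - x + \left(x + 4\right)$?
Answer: $16$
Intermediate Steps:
$s{\left(x \right)} = 4$ ($s{\left(x \right)} = 8 - \left(- x + \left(x + 4\right)\right) = 8 - \left(- x + \left(4 + x\right)\right) = 8 - 4 = 4$)
$s^{2}{\left(-6 \right)} = 4^{2} = 16$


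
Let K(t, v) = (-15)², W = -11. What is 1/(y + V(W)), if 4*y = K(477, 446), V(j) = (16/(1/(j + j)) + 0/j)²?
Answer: 4/495841 ≈ 8.0671e-6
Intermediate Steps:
K(t, v) = 225
V(j) = 1024*j² (V(j) = (16/(1/(2*j)) + 0)² = (16/((1/(2*j))) + 0)² = (16*(2*j) + 0)² = (32*j + 0)² = (32*j)² = 1024*j²)
y = 225/4 (y = (¼)*225 = 225/4 ≈ 56.250)
1/(y + V(W)) = 1/(225/4 + 1024*(-11)²) = 1/(225/4 + 1024*121) = 1/(225/4 + 123904) = 1/(495841/4) = 4/495841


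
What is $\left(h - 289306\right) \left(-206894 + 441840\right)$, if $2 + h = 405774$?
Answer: $27363220836$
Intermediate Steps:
$h = 405772$ ($h = -2 + 405774 = 405772$)
$\left(h - 289306\right) \left(-206894 + 441840\right) = \left(405772 - 289306\right) \left(-206894 + 441840\right) = 116466 \cdot 234946 = 27363220836$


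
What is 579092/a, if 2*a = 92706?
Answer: 579092/46353 ≈ 12.493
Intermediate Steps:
a = 46353 (a = (1/2)*92706 = 46353)
579092/a = 579092/46353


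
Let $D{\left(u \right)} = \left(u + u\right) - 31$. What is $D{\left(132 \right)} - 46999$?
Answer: $-46766$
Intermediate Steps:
$D{\left(u \right)} = -31 + 2 u$ ($D{\left(u \right)} = 2 u - 31 = -31 + 2 u$)
$D{\left(132 \right)} - 46999 = \left(-31 + 2 \cdot 132\right) - 46999 = \left(-31 + 264\right) - 46999 = 233 - 46999 = -46766$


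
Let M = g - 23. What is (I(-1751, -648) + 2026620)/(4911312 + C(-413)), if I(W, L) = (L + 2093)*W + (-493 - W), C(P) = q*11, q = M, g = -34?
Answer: -167439/1636895 ≈ -0.10229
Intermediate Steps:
M = -57 (M = -34 - 23 = -57)
q = -57
C(P) = -627 (C(P) = -57*11 = -627)
I(W, L) = -493 - W + W*(2093 + L) (I(W, L) = (2093 + L)*W + (-493 - W) = W*(2093 + L) + (-493 - W) = -493 - W + W*(2093 + L))
(I(-1751, -648) + 2026620)/(4911312 + C(-413)) = ((-493 + 2092*(-1751) - 648*(-1751)) + 2026620)/(4911312 - 627) = ((-493 - 3663092 + 1134648) + 2026620)/4910685 = (-2528937 + 2026620)*(1/4910685) = -502317*1/4910685 = -167439/1636895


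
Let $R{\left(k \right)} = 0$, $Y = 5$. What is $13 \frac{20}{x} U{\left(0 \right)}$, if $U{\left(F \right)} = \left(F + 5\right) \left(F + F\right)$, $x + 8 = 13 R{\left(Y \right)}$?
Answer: $0$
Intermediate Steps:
$x = -8$ ($x = -8 + 13 \cdot 0 = -8 + 0 = -8$)
$U{\left(F \right)} = 2 F \left(5 + F\right)$ ($U{\left(F \right)} = \left(5 + F\right) 2 F = 2 F \left(5 + F\right)$)
$13 \frac{20}{x} U{\left(0 \right)} = 13 \frac{20}{-8} \cdot 2 \cdot 0 \left(5 + 0\right) = 13 \cdot 20 \left(- \frac{1}{8}\right) 2 \cdot 0 \cdot 5 = 13 \left(- \frac{5}{2}\right) 0 = \left(- \frac{65}{2}\right) 0 = 0$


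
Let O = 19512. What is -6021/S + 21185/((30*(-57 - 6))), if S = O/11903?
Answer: -1509620131/409752 ≈ -3684.2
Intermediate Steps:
S = 19512/11903 ≈ 1.6392
-6021/S + 21185/((30*(-57 - 6))) = -6021/19512/11903 + 21185/((30*(-57 - 6))) = -6021*11903/19512 + 21185/((30*(-63))) = -7963107/2168 + 21185/(-1890) = -7963107/2168 + 21185*(-1/1890) = -7963107/2168 - 4237/378 = -1509620131/409752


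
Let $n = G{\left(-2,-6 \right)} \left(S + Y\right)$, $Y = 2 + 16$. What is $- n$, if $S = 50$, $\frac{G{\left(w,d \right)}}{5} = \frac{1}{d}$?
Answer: $\frac{170}{3} \approx 56.667$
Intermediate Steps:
$G{\left(w,d \right)} = \frac{5}{d}$
$Y = 18$
$n = - \frac{170}{3}$ ($n = \frac{5}{-6} \left(50 + 18\right) = 5 \left(- \frac{1}{6}\right) 68 = \left(- \frac{5}{6}\right) 68 = - \frac{170}{3} \approx -56.667$)
$- n = \left(-1\right) \left(- \frac{170}{3}\right) = \frac{170}{3}$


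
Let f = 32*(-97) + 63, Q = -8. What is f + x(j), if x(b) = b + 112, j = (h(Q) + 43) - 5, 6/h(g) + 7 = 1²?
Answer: -2892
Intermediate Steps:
h(g) = -1 (h(g) = 6/(-7 + 1²) = 6/(-7 + 1) = 6/(-6) = 6*(-⅙) = -1)
j = 37 (j = (-1 + 43) - 5 = 42 - 5 = 37)
x(b) = 112 + b
f = -3041 (f = -3104 + 63 = -3041)
f + x(j) = -3041 + (112 + 37) = -3041 + 149 = -2892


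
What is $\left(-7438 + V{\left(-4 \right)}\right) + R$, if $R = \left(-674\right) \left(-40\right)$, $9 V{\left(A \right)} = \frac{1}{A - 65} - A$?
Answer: $\frac{12123437}{621} \approx 19522.0$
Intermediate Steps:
$V{\left(A \right)} = - \frac{A}{9} + \frac{1}{9 \left(-65 + A\right)}$ ($V{\left(A \right)} = \frac{\frac{1}{A - 65} - A}{9} = \frac{\frac{1}{-65 + A} - A}{9} = - \frac{A}{9} + \frac{1}{9 \left(-65 + A\right)}$)
$R = 26960$
$\left(-7438 + V{\left(-4 \right)}\right) + R = \left(-7438 + \frac{1 - \left(-4\right)^{2} + 65 \left(-4\right)}{9 \left(-65 - 4\right)}\right) + 26960 = \left(-7438 + \frac{1 - 16 - 260}{9 \left(-69\right)}\right) + 26960 = \left(-7438 + \frac{1}{9} \left(- \frac{1}{69}\right) \left(1 - 16 - 260\right)\right) + 26960 = \left(-7438 + \frac{1}{9} \left(- \frac{1}{69}\right) \left(-275\right)\right) + 26960 = \left(-7438 + \frac{275}{621}\right) + 26960 = - \frac{4618723}{621} + 26960 = \frac{12123437}{621}$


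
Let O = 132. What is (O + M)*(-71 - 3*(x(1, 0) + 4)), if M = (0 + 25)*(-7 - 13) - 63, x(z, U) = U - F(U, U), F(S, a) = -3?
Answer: 39652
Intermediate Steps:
x(z, U) = 3 + U (x(z, U) = U - 1*(-3) = U + 3 = 3 + U)
M = -563 (M = 25*(-20) - 63 = -500 - 63 = -563)
(O + M)*(-71 - 3*(x(1, 0) + 4)) = (132 - 563)*(-71 - 3*((3 + 0) + 4)) = -431*(-71 - 3*(3 + 4)) = -431*(-71 - 3*7) = -431*(-71 - 1*21) = -431*(-71 - 21) = -431*(-92) = 39652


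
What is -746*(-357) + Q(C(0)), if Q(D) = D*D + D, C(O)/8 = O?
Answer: 266322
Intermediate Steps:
C(O) = 8*O
Q(D) = D + D**2 (Q(D) = D**2 + D = D + D**2)
-746*(-357) + Q(C(0)) = -746*(-357) + (8*0)*(1 + 8*0) = 266322 + 0*(1 + 0) = 266322 + 0*1 = 266322 + 0 = 266322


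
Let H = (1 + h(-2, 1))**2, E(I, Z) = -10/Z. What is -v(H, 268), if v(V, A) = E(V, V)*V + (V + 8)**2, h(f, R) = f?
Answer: -71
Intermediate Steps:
H = 1 (H = (1 - 2)**2 = (-1)**2 = 1)
v(V, A) = -10 + (8 + V)**2 (v(V, A) = (-10/V)*V + (V + 8)**2 = -10 + (8 + V)**2)
-v(H, 268) = -(-10 + (8 + 1)**2) = -(-10 + 9**2) = -(-10 + 81) = -1*71 = -71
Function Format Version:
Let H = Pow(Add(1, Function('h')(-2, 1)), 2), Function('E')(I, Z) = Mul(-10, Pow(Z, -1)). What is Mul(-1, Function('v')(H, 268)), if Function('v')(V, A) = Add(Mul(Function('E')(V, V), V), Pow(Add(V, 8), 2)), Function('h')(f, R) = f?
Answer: -71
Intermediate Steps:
H = 1 (H = Pow(Add(1, -2), 2) = Pow(-1, 2) = 1)
Function('v')(V, A) = Add(-10, Pow(Add(8, V), 2)) (Function('v')(V, A) = Add(Mul(Mul(-10, Pow(V, -1)), V), Pow(Add(V, 8), 2)) = Add(-10, Pow(Add(8, V), 2)))
Mul(-1, Function('v')(H, 268)) = Mul(-1, Add(-10, Pow(Add(8, 1), 2))) = Mul(-1, Add(-10, Pow(9, 2))) = Mul(-1, Add(-10, 81)) = Mul(-1, 71) = -71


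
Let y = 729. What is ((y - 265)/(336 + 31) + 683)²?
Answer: 63063765625/134689 ≈ 4.6822e+5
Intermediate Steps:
((y - 265)/(336 + 31) + 683)² = ((729 - 265)/(336 + 31) + 683)² = (464/367 + 683)² = (251125/367)² = 63063765625/134689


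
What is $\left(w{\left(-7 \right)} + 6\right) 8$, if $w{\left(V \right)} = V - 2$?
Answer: $-24$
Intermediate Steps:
$w{\left(V \right)} = -2 + V$ ($w{\left(V \right)} = V - 2 = -2 + V$)
$\left(w{\left(-7 \right)} + 6\right) 8 = \left(\left(-2 - 7\right) + 6\right) 8 = \left(-9 + 6\right) 8 = \left(-3\right) 8 = -24$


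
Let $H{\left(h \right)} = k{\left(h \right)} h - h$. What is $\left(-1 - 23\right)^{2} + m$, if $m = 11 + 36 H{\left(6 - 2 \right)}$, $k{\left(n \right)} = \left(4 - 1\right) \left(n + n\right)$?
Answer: $3899$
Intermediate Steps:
$k{\left(n \right)} = 6 n$ ($k{\left(n \right)} = 3 \cdot 2 n = 6 n$)
$H{\left(h \right)} = - h + 6 h^{2}$ ($H{\left(h \right)} = 6 h h - h = 6 h^{2} - h = - h + 6 h^{2}$)
$m = 3323$ ($m = 11 + 36 \left(6 - 2\right) \left(-1 + 6 \left(6 - 2\right)\right) = 11 + 36 \cdot 4 \left(-1 + 6 \cdot 4\right) = 11 + 36 \cdot 4 \left(-1 + 24\right) = 11 + 36 \cdot 4 \cdot 23 = 11 + 36 \cdot 92 = 11 + 3312 = 3323$)
$\left(-1 - 23\right)^{2} + m = \left(-1 - 23\right)^{2} + 3323 = \left(-24\right)^{2} + 3323 = 576 + 3323 = 3899$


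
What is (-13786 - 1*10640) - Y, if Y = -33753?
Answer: 9327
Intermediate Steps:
(-13786 - 1*10640) - Y = (-13786 - 1*10640) - 1*(-33753) = (-13786 - 10640) + 33753 = -24426 + 33753 = 9327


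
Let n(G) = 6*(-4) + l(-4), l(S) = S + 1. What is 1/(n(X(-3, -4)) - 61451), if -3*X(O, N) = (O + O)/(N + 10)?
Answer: -1/61478 ≈ -1.6266e-5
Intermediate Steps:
l(S) = 1 + S
X(O, N) = -2*O/(3*(10 + N)) (X(O, N) = -(O + O)/(3*(N + 10)) = -2*O/(3*(10 + N)))
n(G) = -27 (n(G) = 6*(-4) + (1 - 4) = -24 - 3 = -27)
1/(n(X(-3, -4)) - 61451) = 1/(-27 - 61451) = 1/(-61478) = -1/61478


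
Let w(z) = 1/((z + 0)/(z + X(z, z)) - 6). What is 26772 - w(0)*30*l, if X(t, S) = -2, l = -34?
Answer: 26602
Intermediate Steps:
w(z) = 1/(-6 + z/(-2 + z)) (w(z) = 1/((z + 0)/(z - 2) - 6) = 1/(z/(-2 + z) - 6) = 1/(-6 + z/(-2 + z)))
26772 - w(0)*30*l = 26772 - ((2 - 1*0)/(-12 + 5*0))*30*(-34) = 26772 - ((2 + 0)/(-12 + 0))*30*(-34) = 26772 - (2/(-12))*30*(-34) = 26772 - -1/12*2*30*(-34) = 26772 - (-⅙*30)*(-34) = 26772 - (-5)*(-34) = 26772 - 1*170 = 26772 - 170 = 26602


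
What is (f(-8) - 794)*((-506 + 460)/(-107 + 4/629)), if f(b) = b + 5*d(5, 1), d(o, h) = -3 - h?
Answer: -7927916/22433 ≈ -353.40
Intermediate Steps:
f(b) = -20 + b (f(b) = b + 5*(-3 - 1*1) = b + 5*(-3 - 1) = b + 5*(-4) = b - 20 = -20 + b)
(f(-8) - 794)*((-506 + 460)/(-107 + 4/629)) = ((-20 - 8) - 794)*((-506 + 460)/(-107 + 4/629)) = (-28 - 794)*(-46/(-107 + 4*(1/629))) = -(-37812)/(-107 + 4/629) = -(-37812)/(-67299/629) = -(-37812)*(-629)/67299 = -822*28934/67299 = -7927916/22433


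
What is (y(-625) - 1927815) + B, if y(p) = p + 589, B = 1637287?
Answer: -290564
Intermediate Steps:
y(p) = 589 + p
(y(-625) - 1927815) + B = ((589 - 625) - 1927815) + 1637287 = (-36 - 1927815) + 1637287 = -1927851 + 1637287 = -290564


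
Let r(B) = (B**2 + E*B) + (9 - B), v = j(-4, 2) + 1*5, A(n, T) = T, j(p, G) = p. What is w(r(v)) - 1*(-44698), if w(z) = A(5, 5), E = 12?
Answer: 44703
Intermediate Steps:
v = 1 (v = -4 + 1*5 = -4 + 5 = 1)
r(B) = 9 + B**2 + 11*B (r(B) = (B**2 + 12*B) + (9 - B) = 9 + B**2 + 11*B)
w(z) = 5
w(r(v)) - 1*(-44698) = 5 - 1*(-44698) = 5 + 44698 = 44703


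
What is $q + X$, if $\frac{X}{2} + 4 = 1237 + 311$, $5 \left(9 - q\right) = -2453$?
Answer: $\frac{17938}{5} \approx 3587.6$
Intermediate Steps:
$q = \frac{2498}{5}$ ($q = 9 - - \frac{2453}{5} = 9 + \frac{2453}{5} = \frac{2498}{5} \approx 499.6$)
$X = 3088$ ($X = -8 + 2 \left(1237 + 311\right) = -8 + 2 \cdot 1548 = -8 + 3096 = 3088$)
$q + X = \frac{2498}{5} + 3088 = \frac{17938}{5}$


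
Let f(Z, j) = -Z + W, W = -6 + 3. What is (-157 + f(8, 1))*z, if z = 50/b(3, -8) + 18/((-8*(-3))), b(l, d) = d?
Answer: 924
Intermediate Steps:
W = -3
f(Z, j) = -3 - Z (f(Z, j) = -Z - 3 = -3 - Z)
z = -11/2 (z = 50/(-8) + 18/((-8*(-3))) = 50*(-⅛) + 18/24 = -25/4 + 18*(1/24) = -25/4 + ¾ = -11/2 ≈ -5.5000)
(-157 + f(8, 1))*z = (-157 + (-3 - 1*8))*(-11/2) = (-157 + (-3 - 8))*(-11/2) = (-157 - 11)*(-11/2) = -168*(-11/2) = 924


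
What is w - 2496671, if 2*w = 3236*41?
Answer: -2430333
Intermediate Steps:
w = 66338 (w = (3236*41)/2 = (½)*132676 = 66338)
w - 2496671 = 66338 - 2496671 = -2430333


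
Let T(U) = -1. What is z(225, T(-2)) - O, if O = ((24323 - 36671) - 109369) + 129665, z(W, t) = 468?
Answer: -7480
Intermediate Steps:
O = 7948 (O = (-12348 - 109369) + 129665 = -121717 + 129665 = 7948)
z(225, T(-2)) - O = 468 - 1*7948 = 468 - 7948 = -7480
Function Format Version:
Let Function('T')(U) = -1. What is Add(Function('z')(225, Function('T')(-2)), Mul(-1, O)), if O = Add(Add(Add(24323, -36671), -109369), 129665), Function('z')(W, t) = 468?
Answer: -7480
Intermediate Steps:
O = 7948 (O = Add(Add(-12348, -109369), 129665) = Add(-121717, 129665) = 7948)
Add(Function('z')(225, Function('T')(-2)), Mul(-1, O)) = Add(468, Mul(-1, 7948)) = Add(468, -7948) = -7480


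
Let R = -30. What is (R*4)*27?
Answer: -3240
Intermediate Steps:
(R*4)*27 = -30*4*27 = -120*27 = -3240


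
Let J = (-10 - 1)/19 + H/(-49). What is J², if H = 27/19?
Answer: 320356/866761 ≈ 0.36960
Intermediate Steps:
H = 27/19 (H = 27*(1/19) = 27/19 ≈ 1.4211)
J = -566/931 (J = (-10 - 1)/19 + (27/19)/(-49) = -11*1/19 + (27/19)*(-1/49) = -11/19 - 27/931 = -566/931 ≈ -0.60795)
J² = (-566/931)² = 320356/866761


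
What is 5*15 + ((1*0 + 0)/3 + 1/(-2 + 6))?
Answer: 301/4 ≈ 75.250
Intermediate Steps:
5*15 + ((1*0 + 0)/3 + 1/(-2 + 6)) = 75 + ((0 + 0)/3 + 1/4) = 75 + ((1/3)*0 + 1/4) = 75 + (0 + 1/4) = 75 + 1/4 = 301/4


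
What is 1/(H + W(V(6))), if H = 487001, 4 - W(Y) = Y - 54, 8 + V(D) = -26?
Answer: 1/487093 ≈ 2.0530e-6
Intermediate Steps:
V(D) = -34 (V(D) = -8 - 26 = -34)
W(Y) = 58 - Y (W(Y) = 4 - (Y - 54) = 4 - (-54 + Y) = 4 + (54 - Y) = 58 - Y)
1/(H + W(V(6))) = 1/(487001 + (58 - 1*(-34))) = 1/(487001 + (58 + 34)) = 1/(487001 + 92) = 1/487093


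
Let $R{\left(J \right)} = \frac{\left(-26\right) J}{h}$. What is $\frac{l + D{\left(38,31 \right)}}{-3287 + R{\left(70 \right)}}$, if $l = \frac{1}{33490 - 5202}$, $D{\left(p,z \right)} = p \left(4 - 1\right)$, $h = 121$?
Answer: $- \frac{390204793}{11302385536} \approx -0.034524$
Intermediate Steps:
$D{\left(p,z \right)} = 3 p$ ($D{\left(p,z \right)} = p 3 = 3 p$)
$R{\left(J \right)} = - \frac{26 J}{121}$ ($R{\left(J \right)} = \frac{\left(-26\right) J}{121} = - 26 J \frac{1}{121} = - \frac{26 J}{121}$)
$l = \frac{1}{28288} \approx 3.5351 \cdot 10^{-5}$
$\frac{l + D{\left(38,31 \right)}}{-3287 + R{\left(70 \right)}} = \frac{\frac{1}{28288} + 3 \cdot 38}{-3287 - \frac{1820}{121}} = \frac{\frac{1}{28288} + 114}{-3287 - \frac{1820}{121}} = \frac{3224833}{28288 \left(- \frac{399547}{121}\right)} = \frac{3224833}{28288} \left(- \frac{121}{399547}\right) = - \frac{390204793}{11302385536}$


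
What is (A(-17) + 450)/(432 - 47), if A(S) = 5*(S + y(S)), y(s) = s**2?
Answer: 362/77 ≈ 4.7013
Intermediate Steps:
A(S) = 5*S + 5*S**2 (A(S) = 5*(S + S**2) = 5*S + 5*S**2)
(A(-17) + 450)/(432 - 47) = (5*(-17)*(1 - 17) + 450)/(432 - 47) = (5*(-17)*(-16) + 450)/385 = (1360 + 450)*(1/385) = 1810*(1/385) = 362/77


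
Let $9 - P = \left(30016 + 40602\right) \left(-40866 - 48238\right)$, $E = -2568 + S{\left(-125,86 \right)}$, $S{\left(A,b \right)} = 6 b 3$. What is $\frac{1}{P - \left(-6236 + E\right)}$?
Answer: $\frac{1}{6292353537} \approx 1.5892 \cdot 10^{-10}$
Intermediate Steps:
$S{\left(A,b \right)} = 18 b$
$E = -1020$ ($E = -2568 + 18 \cdot 86 = -2568 + 1548 = -1020$)
$P = 6292346281$ ($P = 9 - \left(30016 + 40602\right) \left(-40866 - 48238\right) = 9 - 70618 \left(-89104\right) = 9 - -6292346272 = 9 + 6292346272 = 6292346281$)
$\frac{1}{P - \left(-6236 + E\right)} = \frac{1}{6292346281 + \left(\left(6073 + 163\right) - -1020\right)} = \frac{1}{6292346281 + \left(6236 + 1020\right)} = \frac{1}{6292346281 + 7256} = \frac{1}{6292353537}$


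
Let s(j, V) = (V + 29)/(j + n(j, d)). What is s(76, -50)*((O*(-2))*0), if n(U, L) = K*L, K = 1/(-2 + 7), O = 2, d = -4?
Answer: 0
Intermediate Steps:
K = ⅕ (K = 1/5 = ⅕ ≈ 0.20000)
n(U, L) = L/5
s(j, V) = (29 + V)/(-⅘ + j) (s(j, V) = (V + 29)/(j + (⅕)*(-4)) = (29 + V)/(j - ⅘) = (29 + V)/(-⅘ + j))
s(76, -50)*((O*(-2))*0) = (5*(29 - 50)/(-4 + 5*76))*((2*(-2))*0) = (5*(-21)/(-4 + 380))*(-4*0) = (5*(-21)/376)*0 = (5*(1/376)*(-21))*0 = -105/376*0 = 0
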